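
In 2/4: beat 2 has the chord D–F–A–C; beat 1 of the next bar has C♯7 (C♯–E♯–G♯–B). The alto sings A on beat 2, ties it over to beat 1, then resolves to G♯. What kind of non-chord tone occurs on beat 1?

The harmony at that moment is C♯ dominant seventh chord (C♯, E♯, G♯, B); A is not a chord tone.
It is held over (the same pitch as the preceding A) and left by step down to G♯.
Held over from the previous chord and resolving down by step — a suspension.

Suspension.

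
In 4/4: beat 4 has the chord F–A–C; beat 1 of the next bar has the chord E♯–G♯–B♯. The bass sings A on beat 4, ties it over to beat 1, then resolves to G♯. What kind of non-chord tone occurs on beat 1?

The harmony at that moment is E♯ minor triad (E♯, G♯, B♯); A is not a chord tone.
It is held over (the same pitch as the preceding A) and left by step down to G♯.
Held over from the previous chord and resolving down by step — a suspension.

Suspension.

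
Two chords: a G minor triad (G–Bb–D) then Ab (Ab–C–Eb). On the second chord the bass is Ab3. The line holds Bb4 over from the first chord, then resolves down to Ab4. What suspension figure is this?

At the second chord the bass is Ab3. The suspended Bb4 lies a ninth above the bass; after resolving down by step to Ab4, the interval above the bass becomes an octave.
Suspension figures are named by those two intervals: 9–8.

9–8 suspension.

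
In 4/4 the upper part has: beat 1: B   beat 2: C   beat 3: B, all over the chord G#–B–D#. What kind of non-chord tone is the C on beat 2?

Upper neighbor tone.

The harmony at that moment is G# minor triad (G#, B, D#); C is not a chord tone.
It is approached by step up from B and left by step down to B.
Step away and step back to the same note — a neighbor tone (upper neighbor).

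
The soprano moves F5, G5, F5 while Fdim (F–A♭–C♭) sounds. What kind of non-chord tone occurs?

G5 is a neighbor tone.

The harmony at that moment is F diminished triad (F, A♭, C♭); G5 is not a chord tone.
It is approached by step up from F5 and left by step down to F5.
Step away and step back to the same note — a neighbor tone (upper neighbor).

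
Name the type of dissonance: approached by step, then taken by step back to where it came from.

Approach: by step. Departure: by step in the opposite direction, back to the starting pitch.
Stepwise on both sides but reversing to return to the same chord tone — a neighbor tone. (Had it continued onward in the same direction it would be a passing tone instead.)

Neighbor tone.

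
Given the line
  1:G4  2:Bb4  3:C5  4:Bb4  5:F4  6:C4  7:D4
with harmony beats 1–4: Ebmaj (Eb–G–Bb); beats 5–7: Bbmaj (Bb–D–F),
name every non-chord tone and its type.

The harmony at that moment is Eb major triad (Eb, G, Bb); C5 is not a chord tone.
It is approached by step up from Bb4 and left by step down to Bb4.
Step away and step back to the same note — a neighbor tone (upper neighbor).
The harmony at that moment is Bb major triad (Bb, D, F); C4 is not a chord tone.
It is approached by leap down from F4 and left by step up to D4.
Leap in, step out — an appoggiatura.

C5 (beat 3) — neighbor tone; C4 (beat 6) — appoggiatura.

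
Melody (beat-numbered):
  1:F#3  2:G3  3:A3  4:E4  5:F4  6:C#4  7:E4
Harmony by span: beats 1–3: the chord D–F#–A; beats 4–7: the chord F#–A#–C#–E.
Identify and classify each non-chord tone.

The harmony at that moment is D major triad (D, F#, A); G3 is not a chord tone.
It is approached by step up from F#3 and left by step up to A3.
Step in, step out in the same direction — a passing tone.
The harmony at that moment is F# dominant seventh chord (F#, A#, C#, E); F4 is not a chord tone.
It is approached by step up from E4 and left by leap down to C#4.
Step in, leap out — an escape tone.

G3 (beat 2) — passing tone; F4 (beat 5) — escape tone.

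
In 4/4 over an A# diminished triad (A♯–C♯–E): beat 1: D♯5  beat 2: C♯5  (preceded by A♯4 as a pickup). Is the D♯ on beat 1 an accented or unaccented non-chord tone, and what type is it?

The harmony at that moment is A♯ diminished triad (A♯, C♯, E); D♯5 is not a chord tone.
It is approached by leap up from A♯4 and left by step down to C♯5.
Leap in, step out — an appoggiatura.
It falls on the downbeat, so it is accented.

Accented appoggiatura.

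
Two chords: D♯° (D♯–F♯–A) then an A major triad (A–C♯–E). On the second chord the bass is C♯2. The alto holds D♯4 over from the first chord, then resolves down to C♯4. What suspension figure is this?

9–8 suspension.

At the second chord the bass is C♯2. The suspended D♯4 lies a ninth above the bass; after resolving down by step to C♯4, the interval above the bass becomes an octave.
Suspension figures are named by those two intervals: 9–8.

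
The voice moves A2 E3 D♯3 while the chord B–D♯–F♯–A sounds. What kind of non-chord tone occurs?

The harmony at that moment is B dominant seventh chord (B, D♯, F♯, A); E3 is not a chord tone.
It is approached by leap up from A2 and left by step down to D♯3.
Leap in, step out — an appoggiatura.

E3 is an appoggiatura.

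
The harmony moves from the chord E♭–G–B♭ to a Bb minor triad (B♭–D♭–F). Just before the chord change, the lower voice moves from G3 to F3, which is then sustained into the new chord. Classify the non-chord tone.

The harmony at that moment is E♭ major triad (E♭, G, B♭); F3 is not a chord tone.
It is approached by step down from G3 and then sustained as the same pitch into the next harmony.
Arriving early and becoming a chord tone when the harmony changes — an anticipation.

F3 is an anticipation.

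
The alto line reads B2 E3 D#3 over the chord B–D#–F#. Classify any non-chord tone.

The harmony at that moment is B major triad (B, D#, F#); E3 is not a chord tone.
It is approached by leap up from B2 and left by step down to D#3.
Leap in, step out — an appoggiatura.

E3 is an appoggiatura.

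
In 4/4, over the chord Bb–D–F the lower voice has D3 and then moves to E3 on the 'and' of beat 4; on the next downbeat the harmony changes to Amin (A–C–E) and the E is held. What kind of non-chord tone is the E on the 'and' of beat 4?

The harmony at that moment is Bb major triad (Bb, D, F); E3 is not a chord tone.
It is approached by step up from D3 and then sustained as the same pitch into the next harmony.
Arriving early and becoming a chord tone when the harmony changes — an anticipation.

Anticipation.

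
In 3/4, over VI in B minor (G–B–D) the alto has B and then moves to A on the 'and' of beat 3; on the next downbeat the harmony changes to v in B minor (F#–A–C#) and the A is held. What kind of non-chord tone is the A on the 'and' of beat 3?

The harmony at that moment is G major triad (G, B, D); A is not a chord tone.
It is approached by step down from B and then sustained as the same pitch into the next harmony.
Arriving early and becoming a chord tone when the harmony changes — an anticipation.

Anticipation.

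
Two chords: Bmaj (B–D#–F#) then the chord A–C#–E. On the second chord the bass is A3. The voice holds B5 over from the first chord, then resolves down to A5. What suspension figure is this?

9–8 suspension.

At the second chord the bass is A3. The suspended B5 lies a ninth above the bass; after resolving down by step to A5, the interval above the bass becomes an octave.
Suspension figures are named by those two intervals: 9–8.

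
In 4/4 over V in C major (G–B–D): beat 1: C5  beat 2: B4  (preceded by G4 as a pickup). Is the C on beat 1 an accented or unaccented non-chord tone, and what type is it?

The harmony at that moment is G major triad (G, B, D); C5 is not a chord tone.
It is approached by leap up from G4 and left by step down to B4.
Leap in, step out — an appoggiatura.
It falls on the downbeat, so it is accented.

Accented appoggiatura.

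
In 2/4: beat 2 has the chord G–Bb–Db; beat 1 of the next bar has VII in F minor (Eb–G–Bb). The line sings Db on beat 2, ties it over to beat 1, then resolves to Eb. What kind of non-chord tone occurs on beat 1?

The harmony at that moment is Eb major triad (Eb, G, Bb); Db is not a chord tone.
It is held over (the same pitch as the preceding Db) and left by step up to Eb.
Held over from the previous chord and resolving up by step — a retardation.

Retardation.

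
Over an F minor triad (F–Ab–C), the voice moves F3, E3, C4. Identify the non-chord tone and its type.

E3 is an escape tone.

The harmony at that moment is F minor triad (F, Ab, C); E3 is not a chord tone.
It is approached by step down from F3 and left by leap up to C4.
Step in, leap out — an escape tone.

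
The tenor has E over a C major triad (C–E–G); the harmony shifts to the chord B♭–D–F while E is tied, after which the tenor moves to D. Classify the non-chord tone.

E is a suspension.

The harmony at that moment is B♭ major triad (B♭, D, F); E is not a chord tone.
It is held over (the same pitch as the preceding E) and left by step down to D.
Held over from the previous chord and resolving down by step — a suspension.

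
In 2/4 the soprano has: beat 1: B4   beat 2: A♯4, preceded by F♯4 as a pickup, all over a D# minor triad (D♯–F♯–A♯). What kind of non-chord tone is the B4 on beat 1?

Appoggiatura.

The harmony at that moment is D♯ minor triad (D♯, F♯, A♯); B4 is not a chord tone.
It is approached by leap up from F♯4 and left by step down to A♯4.
Leap in, step out, metrically accented — an appoggiatura.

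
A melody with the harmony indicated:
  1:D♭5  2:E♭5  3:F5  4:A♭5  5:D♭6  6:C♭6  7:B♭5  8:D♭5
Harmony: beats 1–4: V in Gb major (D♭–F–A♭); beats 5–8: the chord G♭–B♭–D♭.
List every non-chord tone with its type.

The harmony at that moment is D♭ major triad (D♭, F, A♭); E♭5 is not a chord tone.
It is approached by step up from D♭5 and left by step up to F5.
Step in, step out in the same direction — a passing tone.
The harmony at that moment is G♭ major triad (G♭, B♭, D♭); C♭6 is not a chord tone.
It is approached by step down from D♭6 and left by step down to B♭5.
Step in, step out in the same direction — a passing tone.

E♭5 (beat 2) — passing tone; C♭6 (beat 6) — passing tone.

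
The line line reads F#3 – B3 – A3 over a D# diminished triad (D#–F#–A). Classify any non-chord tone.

B3 is an appoggiatura.

The harmony at that moment is D# diminished triad (D#, F#, A); B3 is not a chord tone.
It is approached by leap up from F#3 and left by step down to A3.
Leap in, step out — an appoggiatura.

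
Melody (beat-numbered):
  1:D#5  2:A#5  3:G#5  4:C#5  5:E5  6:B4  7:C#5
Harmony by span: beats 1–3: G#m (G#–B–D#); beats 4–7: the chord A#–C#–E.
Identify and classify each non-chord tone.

The harmony at that moment is G# minor triad (G#, B, D#); A#5 is not a chord tone.
It is approached by leap up from D#5 and left by step down to G#5.
Leap in, step out — an appoggiatura.
The harmony at that moment is A# diminished triad (A#, C#, E); B4 is not a chord tone.
It is approached by leap down from E5 and left by step up to C#5.
Leap in, step out — an appoggiatura.

A#5 (beat 2) — appoggiatura; B4 (beat 6) — appoggiatura.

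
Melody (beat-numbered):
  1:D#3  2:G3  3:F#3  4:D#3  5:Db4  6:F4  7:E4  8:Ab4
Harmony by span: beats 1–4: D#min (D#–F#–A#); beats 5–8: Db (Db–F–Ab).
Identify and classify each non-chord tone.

G3 (beat 2) — appoggiatura; E4 (beat 7) — escape tone.

The harmony at that moment is D# minor triad (D#, F#, A#); G3 is not a chord tone.
It is approached by leap up from D#3 and left by step down to F#3.
Leap in, step out — an appoggiatura.
The harmony at that moment is Db major triad (Db, F, Ab); E4 is not a chord tone.
It is approached by step down from F4 and left by leap up to Ab4.
Step in, leap out — an escape tone.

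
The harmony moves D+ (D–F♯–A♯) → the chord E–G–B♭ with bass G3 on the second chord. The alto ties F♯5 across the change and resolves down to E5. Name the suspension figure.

At the second chord the bass is G3. The suspended F♯5 lies a seventh above the bass; after resolving down by step to E5, the interval above the bass becomes a sixth.
Suspension figures are named by those two intervals: 7–6.

7–6 suspension.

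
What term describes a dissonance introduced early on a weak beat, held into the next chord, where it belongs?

Anticipation.

Approach: ahead of the chord change (typically by step), so it is dissonant against the current harmony. Departure: none — the same pitch is restated or held and is a chord tone of the new harmony.
Dissonant first, consonant once the harmony catches up: the note simply arrives early — an anticipation. (The reverse timing, consonant first and dissonant after the change, would be a suspension or retardation.)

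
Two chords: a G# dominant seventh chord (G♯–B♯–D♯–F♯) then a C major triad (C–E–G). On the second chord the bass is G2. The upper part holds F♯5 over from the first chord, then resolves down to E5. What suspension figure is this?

7–6 suspension.

At the second chord the bass is G2. The suspended F♯5 lies a seventh above the bass; after resolving down by step to E5, the interval above the bass becomes a sixth.
Suspension figures are named by those two intervals: 7–6.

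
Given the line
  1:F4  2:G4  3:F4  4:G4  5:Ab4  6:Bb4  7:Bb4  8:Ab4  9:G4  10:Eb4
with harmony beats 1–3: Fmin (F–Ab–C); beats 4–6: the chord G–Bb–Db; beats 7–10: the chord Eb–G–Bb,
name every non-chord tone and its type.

G4 (beat 2) — neighbor tone; Ab4 (beat 5) — passing tone; Ab4 (beat 8) — passing tone.

The harmony at that moment is F minor triad (F, Ab, C); G4 is not a chord tone.
It is approached by step up from F4 and left by step down to F4.
Step away and step back to the same note — a neighbor tone (upper neighbor).
The harmony at that moment is G diminished triad (G, Bb, Db); Ab4 is not a chord tone.
It is approached by step up from G4 and left by step up to Bb4.
Step in, step out in the same direction — a passing tone.
The harmony at that moment is Eb major triad (Eb, G, Bb); Ab4 is not a chord tone.
It is approached by step down from Bb4 and left by step down to G4.
Step in, step out in the same direction — a passing tone.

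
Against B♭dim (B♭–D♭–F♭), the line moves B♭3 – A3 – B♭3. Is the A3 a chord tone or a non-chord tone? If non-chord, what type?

Non-chord tone — a neighbor tone.

The harmony at that moment is B♭ diminished triad (B♭, D♭, F♭); A3 is not a chord tone.
It is approached by step down from B♭3 and left by step up to B♭3.
Step away and step back to the same note — a neighbor tone (lower neighbor).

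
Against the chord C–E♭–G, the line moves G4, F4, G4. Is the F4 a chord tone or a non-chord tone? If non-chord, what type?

The harmony at that moment is C minor triad (C, E♭, G); F4 is not a chord tone.
It is approached by step down from G4 and left by step up to G4.
Step away and step back to the same note — a neighbor tone (lower neighbor).

Non-chord tone — a neighbor tone.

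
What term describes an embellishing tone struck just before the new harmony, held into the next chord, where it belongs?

Approach: ahead of the chord change (typically by step), so it is dissonant against the current harmony. Departure: none — the same pitch is restated or held and is a chord tone of the new harmony.
Dissonant first, consonant once the harmony catches up: the note simply arrives early — an anticipation. (The reverse timing, consonant first and dissonant after the change, would be a suspension or retardation.)

Anticipation.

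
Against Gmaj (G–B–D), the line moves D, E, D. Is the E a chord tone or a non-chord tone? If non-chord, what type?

The harmony at that moment is G major triad (G, B, D); E is not a chord tone.
It is approached by step up from D and left by step down to D.
Step away and step back to the same note — a neighbor tone (upper neighbor).

Non-chord tone — a neighbor tone.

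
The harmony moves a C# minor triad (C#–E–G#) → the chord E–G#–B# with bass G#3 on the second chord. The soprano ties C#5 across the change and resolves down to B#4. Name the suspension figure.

At the second chord the bass is G#3. The suspended C#5 lies a fourth above the bass; after resolving down by step to B#4, the interval above the bass becomes a third.
Suspension figures are named by those two intervals: 4–3.

4–3 suspension.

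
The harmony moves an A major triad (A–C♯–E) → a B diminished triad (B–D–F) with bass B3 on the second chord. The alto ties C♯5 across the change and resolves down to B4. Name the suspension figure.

9–8 suspension.

At the second chord the bass is B3. The suspended C♯5 lies a ninth above the bass; after resolving down by step to B4, the interval above the bass becomes an octave.
Suspension figures are named by those two intervals: 9–8.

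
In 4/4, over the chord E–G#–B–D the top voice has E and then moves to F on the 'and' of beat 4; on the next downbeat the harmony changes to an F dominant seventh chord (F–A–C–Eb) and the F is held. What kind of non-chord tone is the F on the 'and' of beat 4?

Anticipation.

The harmony at that moment is E dominant seventh chord (E, G#, B, D); F is not a chord tone.
It is approached by step up from E and then sustained as the same pitch into the next harmony.
Arriving early and becoming a chord tone when the harmony changes — an anticipation.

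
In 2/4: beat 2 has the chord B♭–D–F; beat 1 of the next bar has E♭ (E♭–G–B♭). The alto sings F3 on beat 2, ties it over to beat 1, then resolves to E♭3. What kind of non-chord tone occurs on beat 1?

The harmony at that moment is E♭ major triad (E♭, G, B♭); F3 is not a chord tone.
It is held over (the same pitch as the preceding F3) and left by step down to E♭3.
Held over from the previous chord and resolving down by step — a suspension.

Suspension.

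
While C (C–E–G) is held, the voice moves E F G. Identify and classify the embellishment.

F is a passing tone.

The harmony at that moment is C major triad (C, E, G); F is not a chord tone.
It is approached by step up from E and left by step up to G.
Step in, step out in the same direction — a passing tone.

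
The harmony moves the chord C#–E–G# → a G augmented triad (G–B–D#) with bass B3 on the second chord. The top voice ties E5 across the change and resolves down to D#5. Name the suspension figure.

4–3 suspension.

At the second chord the bass is B3. The suspended E5 lies a fourth above the bass; after resolving down by step to D#5, the interval above the bass becomes a third.
Suspension figures are named by those two intervals: 4–3.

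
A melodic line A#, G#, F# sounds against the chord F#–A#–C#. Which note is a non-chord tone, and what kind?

The harmony at that moment is F# major triad (F#, A#, C#); G# is not a chord tone.
It is approached by step down from A# and left by step down to F#.
Step in, step out in the same direction — a passing tone.

G# is a passing tone.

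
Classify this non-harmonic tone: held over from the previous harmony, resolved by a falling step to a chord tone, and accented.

Approach: by preparation — the pitch is first a chord tone, then held (tied or repeated) while the harmony changes under it. Departure: down by step. Metric position: strong.
A prepared dissonance that resolves downward by step — a suspension. (The same figure resolving upward would be a retardation.)

Suspension.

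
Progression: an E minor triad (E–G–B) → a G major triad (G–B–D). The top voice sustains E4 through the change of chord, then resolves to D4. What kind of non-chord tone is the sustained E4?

E4 is a suspension.

The harmony at that moment is G major triad (G, B, D); E4 is not a chord tone.
It is held over (the same pitch as the preceding E4) and left by step down to D4.
Held over from the previous chord and resolving down by step — a suspension.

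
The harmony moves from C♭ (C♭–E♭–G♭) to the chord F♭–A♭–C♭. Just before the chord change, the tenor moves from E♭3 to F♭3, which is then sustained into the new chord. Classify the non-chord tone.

The harmony at that moment is C♭ major triad (C♭, E♭, G♭); F♭3 is not a chord tone.
It is approached by step up from E♭3 and then sustained as the same pitch into the next harmony.
Arriving early and becoming a chord tone when the harmony changes — an anticipation.

F♭3 is an anticipation.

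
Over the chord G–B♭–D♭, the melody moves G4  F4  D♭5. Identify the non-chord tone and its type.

The harmony at that moment is G diminished triad (G, B♭, D♭); F4 is not a chord tone.
It is approached by step down from G4 and left by leap up to D♭5.
Step in, leap out — an escape tone.

F4 is an escape tone.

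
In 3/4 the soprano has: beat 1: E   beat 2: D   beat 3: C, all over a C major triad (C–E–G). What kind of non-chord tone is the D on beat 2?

The harmony at that moment is C major triad (C, E, G); D is not a chord tone.
It is approached by step down from E and left by step down to C.
Step in, step out in the same direction — a passing tone.

Passing tone.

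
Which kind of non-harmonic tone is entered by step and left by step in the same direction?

Approach: by step. Departure: by step, continuing in the same direction.
Stepwise on both sides with no change of direction means the note fills in the space between two different chord tones — a passing tone. (Had it turned back to its starting note it would be a neighbor tone instead.)

Passing tone.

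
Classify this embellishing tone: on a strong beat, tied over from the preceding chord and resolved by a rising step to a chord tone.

Approach: by preparation — the pitch is first a chord tone, then held (tied or repeated) while the harmony changes under it. Departure: up by step. Metric position: strong.
A prepared dissonance that resolves upward by step — a retardation. (The same figure resolving downward would be a suspension.)

Retardation.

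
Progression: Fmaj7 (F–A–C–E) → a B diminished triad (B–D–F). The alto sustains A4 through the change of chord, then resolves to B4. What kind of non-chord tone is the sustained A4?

A4 is a retardation.

The harmony at that moment is B diminished triad (B, D, F); A4 is not a chord tone.
It is held over (the same pitch as the preceding A4) and left by step up to B4.
Held over from the previous chord and resolving up by step — a retardation.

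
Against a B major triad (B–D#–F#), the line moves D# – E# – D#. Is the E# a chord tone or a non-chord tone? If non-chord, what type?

Non-chord tone — a neighbor tone.

The harmony at that moment is B major triad (B, D#, F#); E# is not a chord tone.
It is approached by step up from D# and left by step down to D#.
Step away and step back to the same note — a neighbor tone (upper neighbor).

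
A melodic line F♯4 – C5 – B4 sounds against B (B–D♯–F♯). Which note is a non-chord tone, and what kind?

The harmony at that moment is B major triad (B, D♯, F♯); C5 is not a chord tone.
It is approached by leap up from F♯4 and left by step down to B4.
Leap in, step out — an appoggiatura.

C5 is an appoggiatura.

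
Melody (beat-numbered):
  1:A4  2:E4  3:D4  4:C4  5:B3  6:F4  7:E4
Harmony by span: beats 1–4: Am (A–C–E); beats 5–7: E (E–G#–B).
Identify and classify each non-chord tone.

The harmony at that moment is A minor triad (A, C, E); D4 is not a chord tone.
It is approached by step down from E4 and left by step down to C4.
Step in, step out in the same direction — a passing tone.
The harmony at that moment is E major triad (E, G#, B); F4 is not a chord tone.
It is approached by leap up from B3 and left by step down to E4.
Leap in, step out — an appoggiatura.

D4 (beat 3) — passing tone; F4 (beat 6) — appoggiatura.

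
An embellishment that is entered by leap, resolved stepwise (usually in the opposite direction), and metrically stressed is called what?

Approach: by leap. Departure: by step. Metric position: strong.
Leap in, step out, in a metrically strong position — an appoggiatura. (It is the mirror image of the escape tone, which steps in and leaps out from a weak position.)

Appoggiatura.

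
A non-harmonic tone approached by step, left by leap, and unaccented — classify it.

Escape tone.

Approach: by step. Departure: by leap. Metric position: weak.
Step in, leap out, from a weak position — an escape tone (échappée). (It is the mirror image of the appoggiatura, which leaps in and steps out on a strong beat.)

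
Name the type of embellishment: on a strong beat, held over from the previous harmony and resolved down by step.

Approach: by preparation — the pitch is first a chord tone, then held (tied or repeated) while the harmony changes under it. Departure: down by step. Metric position: strong.
A prepared dissonance that resolves downward by step — a suspension. (The same figure resolving upward would be a retardation.)

Suspension.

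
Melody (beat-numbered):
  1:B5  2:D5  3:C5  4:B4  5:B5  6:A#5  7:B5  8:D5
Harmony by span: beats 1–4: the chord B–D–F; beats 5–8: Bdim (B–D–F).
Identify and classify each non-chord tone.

C5 (beat 3) — passing tone; A#5 (beat 6) — neighbor tone.

The harmony at that moment is B diminished triad (B, D, F); C5 is not a chord tone.
It is approached by step down from D5 and left by step down to B4.
Step in, step out in the same direction — a passing tone.
The harmony at that moment is B diminished triad (B, D, F); A#5 is not a chord tone.
It is approached by step down from B5 and left by step up to B5.
Step away and step back to the same note — a neighbor tone (lower neighbor).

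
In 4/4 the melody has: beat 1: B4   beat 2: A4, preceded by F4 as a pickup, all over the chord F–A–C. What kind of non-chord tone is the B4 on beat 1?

The harmony at that moment is F major triad (F, A, C); B4 is not a chord tone.
It is approached by leap up from F4 and left by step down to A4.
Leap in, step out, metrically accented — an appoggiatura.

Appoggiatura.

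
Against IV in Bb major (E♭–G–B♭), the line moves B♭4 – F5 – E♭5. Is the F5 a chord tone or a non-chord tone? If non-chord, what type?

The harmony at that moment is E♭ major triad (E♭, G, B♭); F5 is not a chord tone.
It is approached by leap up from B♭4 and left by step down to E♭5.
Leap in, step out — an appoggiatura.

Non-chord tone — an appoggiatura.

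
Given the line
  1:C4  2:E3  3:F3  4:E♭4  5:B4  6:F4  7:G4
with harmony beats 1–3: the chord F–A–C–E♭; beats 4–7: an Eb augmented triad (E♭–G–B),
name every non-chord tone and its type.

E3 (beat 2) — appoggiatura; F4 (beat 6) — appoggiatura.

The harmony at that moment is F dominant seventh chord (F, A, C, E♭); E3 is not a chord tone.
It is approached by leap down from C4 and left by step up to F3.
Leap in, step out — an appoggiatura.
The harmony at that moment is E♭ augmented triad (E♭, G, B); F4 is not a chord tone.
It is approached by leap down from B4 and left by step up to G4.
Leap in, step out — an appoggiatura.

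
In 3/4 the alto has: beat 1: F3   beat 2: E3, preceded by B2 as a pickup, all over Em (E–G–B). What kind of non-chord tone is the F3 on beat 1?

Appoggiatura.

The harmony at that moment is E minor triad (E, G, B); F3 is not a chord tone.
It is approached by leap up from B2 and left by step down to E3.
Leap in, step out, metrically accented — an appoggiatura.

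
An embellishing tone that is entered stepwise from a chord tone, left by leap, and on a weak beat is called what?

Escape tone.

Approach: by step. Departure: by leap. Metric position: weak.
Step in, leap out, from a weak position — an escape tone (échappée). (It is the mirror image of the appoggiatura, which leaps in and steps out on a strong beat.)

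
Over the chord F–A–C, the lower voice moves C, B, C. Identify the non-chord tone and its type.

The harmony at that moment is F major triad (F, A, C); B is not a chord tone.
It is approached by step down from C and left by step up to C.
Step away and step back to the same note — a neighbor tone (lower neighbor).

B is a neighbor tone.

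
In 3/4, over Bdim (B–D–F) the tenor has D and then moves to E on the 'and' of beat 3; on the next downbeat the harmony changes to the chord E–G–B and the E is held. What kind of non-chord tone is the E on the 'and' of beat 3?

Anticipation.

The harmony at that moment is B diminished triad (B, D, F); E is not a chord tone.
It is approached by step up from D and then sustained as the same pitch into the next harmony.
Arriving early and becoming a chord tone when the harmony changes — an anticipation.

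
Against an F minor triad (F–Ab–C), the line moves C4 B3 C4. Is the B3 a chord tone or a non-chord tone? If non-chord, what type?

Non-chord tone — a neighbor tone.

The harmony at that moment is F minor triad (F, Ab, C); B3 is not a chord tone.
It is approached by step down from C4 and left by step up to C4.
Step away and step back to the same note — a neighbor tone (lower neighbor).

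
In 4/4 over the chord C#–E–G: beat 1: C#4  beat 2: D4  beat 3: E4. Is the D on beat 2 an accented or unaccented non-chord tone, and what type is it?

Unaccented passing tone.

The harmony at that moment is C# diminished triad (C#, E, G); D4 is not a chord tone.
It is approached by step up from C#4 and left by step up to E4.
Step in, step out in the same direction — a passing tone.
It falls on a weak beat, so it is unaccented.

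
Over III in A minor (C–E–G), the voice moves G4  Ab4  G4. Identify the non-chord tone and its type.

Ab4 is a neighbor tone.

The harmony at that moment is C major triad (C, E, G); Ab4 is not a chord tone.
It is approached by step up from G4 and left by step down to G4.
Step away and step back to the same note — a neighbor tone (upper neighbor).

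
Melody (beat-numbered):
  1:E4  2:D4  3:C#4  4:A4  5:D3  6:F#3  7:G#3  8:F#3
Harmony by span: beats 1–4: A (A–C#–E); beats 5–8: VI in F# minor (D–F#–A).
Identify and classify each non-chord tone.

The harmony at that moment is A major triad (A, C#, E); D4 is not a chord tone.
It is approached by step down from E4 and left by step down to C#4.
Step in, step out in the same direction — a passing tone.
The harmony at that moment is D major triad (D, F#, A); G#3 is not a chord tone.
It is approached by step up from F#3 and left by step down to F#3.
Step away and step back to the same note — a neighbor tone (upper neighbor).

D4 (beat 2) — passing tone; G#3 (beat 7) — neighbor tone.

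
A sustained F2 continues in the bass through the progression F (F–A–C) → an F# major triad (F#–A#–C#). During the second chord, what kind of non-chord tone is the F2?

Pedal tone (pedal point).

The harmony at that moment is F# major triad (F#, A#, C#); F2 is not a chord tone.
It is held over (the same pitch as the preceding F2) and then sustained as the same pitch into the next harmony.
Sustained through a change of harmony — a pedal tone.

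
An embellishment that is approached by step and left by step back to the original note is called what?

Approach: by step. Departure: by step in the opposite direction, back to the starting pitch.
Stepwise on both sides but reversing to return to the same chord tone — a neighbor tone. (Had it continued onward in the same direction it would be a passing tone instead.)

Neighbor tone.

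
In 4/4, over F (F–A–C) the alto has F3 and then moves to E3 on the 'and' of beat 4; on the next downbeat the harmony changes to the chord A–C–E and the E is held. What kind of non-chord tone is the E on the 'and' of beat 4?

Anticipation.

The harmony at that moment is F major triad (F, A, C); E3 is not a chord tone.
It is approached by step down from F3 and then sustained as the same pitch into the next harmony.
Arriving early and becoming a chord tone when the harmony changes — an anticipation.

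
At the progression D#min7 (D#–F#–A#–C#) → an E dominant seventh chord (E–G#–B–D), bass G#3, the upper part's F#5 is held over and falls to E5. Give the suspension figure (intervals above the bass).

7–6 suspension.

At the second chord the bass is G#3. The suspended F#5 lies a seventh above the bass; after resolving down by step to E5, the interval above the bass becomes a sixth.
Suspension figures are named by those two intervals: 7–6.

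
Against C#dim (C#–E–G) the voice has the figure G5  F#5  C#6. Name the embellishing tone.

The harmony at that moment is C# diminished triad (C#, E, G); F#5 is not a chord tone.
It is approached by step down from G5 and left by leap up to C#6.
Step in, leap out — an escape tone.

F#5 is an escape tone.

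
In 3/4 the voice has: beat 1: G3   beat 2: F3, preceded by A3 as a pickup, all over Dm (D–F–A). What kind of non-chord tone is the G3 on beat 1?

The harmony at that moment is D minor triad (D, F, A); G3 is not a chord tone.
It is approached by step down from A3 and left by step down to F3.
Step in, step out in the same direction — a passing tone.

Passing tone.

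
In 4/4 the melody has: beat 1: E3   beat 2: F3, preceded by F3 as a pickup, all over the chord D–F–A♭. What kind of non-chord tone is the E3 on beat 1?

The harmony at that moment is D diminished triad (D, F, A♭); E3 is not a chord tone.
It is approached by step down from F3 and left by step up to F3.
Step away and step back to the same note — a neighbor tone (lower neighbor).

Lower neighbor tone.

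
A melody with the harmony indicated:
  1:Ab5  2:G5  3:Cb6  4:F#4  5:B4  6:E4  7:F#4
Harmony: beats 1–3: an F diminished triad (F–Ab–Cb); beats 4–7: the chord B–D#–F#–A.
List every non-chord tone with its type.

The harmony at that moment is F diminished triad (F, Ab, Cb); G5 is not a chord tone.
It is approached by step down from Ab5 and left by leap up to Cb6.
Step in, leap out — an escape tone.
The harmony at that moment is B dominant seventh chord (B, D#, F#, A); E4 is not a chord tone.
It is approached by leap down from B4 and left by step up to F#4.
Leap in, step out — an appoggiatura.

G5 (beat 2) — escape tone; E4 (beat 6) — appoggiatura.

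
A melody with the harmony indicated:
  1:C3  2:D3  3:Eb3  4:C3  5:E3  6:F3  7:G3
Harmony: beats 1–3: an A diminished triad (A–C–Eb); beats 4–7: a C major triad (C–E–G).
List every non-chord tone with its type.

The harmony at that moment is A diminished triad (A, C, Eb); D3 is not a chord tone.
It is approached by step up from C3 and left by step up to Eb3.
Step in, step out in the same direction — a passing tone.
The harmony at that moment is C major triad (C, E, G); F3 is not a chord tone.
It is approached by step up from E3 and left by step up to G3.
Step in, step out in the same direction — a passing tone.

D3 (beat 2) — passing tone; F3 (beat 6) — passing tone.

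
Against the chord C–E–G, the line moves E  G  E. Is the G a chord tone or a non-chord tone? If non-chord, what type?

C major triad contains C, E, G; G is the fifth, so it is a chord tone.

Chord tone (the fifth of C major triad).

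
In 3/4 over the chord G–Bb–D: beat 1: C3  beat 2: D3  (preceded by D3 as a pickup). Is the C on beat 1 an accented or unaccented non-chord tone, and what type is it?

The harmony at that moment is G minor triad (G, Bb, D); C3 is not a chord tone.
It is approached by step down from D3 and left by step up to D3.
Step away and step back to the same note — a neighbor tone (lower neighbor).
It falls on the downbeat, so it is accented.

Accented neighbor tone.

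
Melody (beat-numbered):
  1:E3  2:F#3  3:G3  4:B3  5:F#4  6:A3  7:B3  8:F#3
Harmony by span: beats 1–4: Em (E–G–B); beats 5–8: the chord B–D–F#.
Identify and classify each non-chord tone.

F#3 (beat 2) — passing tone; A3 (beat 6) — appoggiatura.

The harmony at that moment is E minor triad (E, G, B); F#3 is not a chord tone.
It is approached by step up from E3 and left by step up to G3.
Step in, step out in the same direction — a passing tone.
The harmony at that moment is B minor triad (B, D, F#); A3 is not a chord tone.
It is approached by leap down from F#4 and left by step up to B3.
Leap in, step out — an appoggiatura.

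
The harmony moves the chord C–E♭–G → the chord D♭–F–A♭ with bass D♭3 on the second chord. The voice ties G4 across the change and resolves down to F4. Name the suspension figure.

At the second chord the bass is D♭3. The suspended G4 lies a fourth above the bass; after resolving down by step to F4, the interval above the bass becomes a third.
Suspension figures are named by those two intervals: 4–3.

4–3 suspension.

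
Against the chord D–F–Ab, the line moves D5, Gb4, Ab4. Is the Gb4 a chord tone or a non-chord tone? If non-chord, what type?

The harmony at that moment is D diminished triad (D, F, Ab); Gb4 is not a chord tone.
It is approached by leap down from D5 and left by step up to Ab4.
Leap in, step out — an appoggiatura.

Non-chord tone — an appoggiatura.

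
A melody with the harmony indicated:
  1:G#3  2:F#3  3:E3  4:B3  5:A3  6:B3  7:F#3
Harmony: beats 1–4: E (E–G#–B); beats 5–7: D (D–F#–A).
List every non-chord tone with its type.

The harmony at that moment is E major triad (E, G#, B); F#3 is not a chord tone.
It is approached by step down from G#3 and left by step down to E3.
Step in, step out in the same direction — a passing tone.
The harmony at that moment is D major triad (D, F#, A); B3 is not a chord tone.
It is approached by step up from A3 and left by leap down to F#3.
Step in, leap out — an escape tone.

F#3 (beat 2) — passing tone; B3 (beat 6) — escape tone.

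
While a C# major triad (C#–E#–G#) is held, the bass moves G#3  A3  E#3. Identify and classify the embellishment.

A3 is an escape tone.

The harmony at that moment is C# major triad (C#, E#, G#); A3 is not a chord tone.
It is approached by step up from G#3 and left by leap down to E#3.
Step in, leap out — an escape tone.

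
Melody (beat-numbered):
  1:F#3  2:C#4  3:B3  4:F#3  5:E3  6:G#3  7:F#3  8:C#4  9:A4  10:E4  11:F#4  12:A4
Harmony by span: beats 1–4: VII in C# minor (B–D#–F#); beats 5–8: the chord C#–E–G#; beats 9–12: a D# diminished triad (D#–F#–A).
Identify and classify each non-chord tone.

C#4 (beat 2) — appoggiatura; F#3 (beat 7) — escape tone; E4 (beat 10) — appoggiatura.

The harmony at that moment is B major triad (B, D#, F#); C#4 is not a chord tone.
It is approached by leap up from F#3 and left by step down to B3.
Leap in, step out — an appoggiatura.
The harmony at that moment is C# minor triad (C#, E, G#); F#3 is not a chord tone.
It is approached by step down from G#3 and left by leap up to C#4.
Step in, leap out — an escape tone.
The harmony at that moment is D# diminished triad (D#, F#, A); E4 is not a chord tone.
It is approached by leap down from A4 and left by step up to F#4.
Leap in, step out — an appoggiatura.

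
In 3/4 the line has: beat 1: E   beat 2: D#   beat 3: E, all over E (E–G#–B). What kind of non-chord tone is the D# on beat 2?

Lower neighbor tone.

The harmony at that moment is E major triad (E, G#, B); D# is not a chord tone.
It is approached by step down from E and left by step up to E.
Step away and step back to the same note — a neighbor tone (lower neighbor).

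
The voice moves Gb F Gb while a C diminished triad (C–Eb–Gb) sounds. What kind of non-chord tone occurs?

F is a neighbor tone.

The harmony at that moment is C diminished triad (C, Eb, Gb); F is not a chord tone.
It is approached by step down from Gb and left by step up to Gb.
Step away and step back to the same note — a neighbor tone (lower neighbor).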